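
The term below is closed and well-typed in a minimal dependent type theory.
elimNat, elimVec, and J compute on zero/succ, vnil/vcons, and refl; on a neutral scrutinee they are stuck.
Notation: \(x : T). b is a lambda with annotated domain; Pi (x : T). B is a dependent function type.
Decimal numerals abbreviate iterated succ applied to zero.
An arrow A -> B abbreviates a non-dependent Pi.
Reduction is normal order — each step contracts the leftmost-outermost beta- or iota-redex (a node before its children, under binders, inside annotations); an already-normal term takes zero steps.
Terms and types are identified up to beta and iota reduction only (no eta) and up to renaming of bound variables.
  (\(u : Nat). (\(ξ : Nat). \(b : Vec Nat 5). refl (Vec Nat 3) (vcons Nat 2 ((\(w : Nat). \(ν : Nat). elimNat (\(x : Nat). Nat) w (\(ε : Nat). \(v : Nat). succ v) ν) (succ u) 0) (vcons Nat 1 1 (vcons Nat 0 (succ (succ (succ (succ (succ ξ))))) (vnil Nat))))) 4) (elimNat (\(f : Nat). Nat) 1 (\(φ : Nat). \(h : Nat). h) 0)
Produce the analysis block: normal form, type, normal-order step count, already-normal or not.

reduced normal form:
  \(u : Vec Nat 5). refl (Vec Nat 3) (vcons Nat 2 2 (vcons Nat 1 1 (vcons Nat 0 9 (vnil Nat))))
type:
  Vec Nat 5 -> Eq (Vec Nat 3) (vcons Nat 2 2 (vcons Nat 1 1 (vcons Nat 0 9 (vnil Nat)))) (vcons Nat 2 2 (vcons Nat 1 1 (vcons Nat 0 9 (vnil Nat))))
reduction steps (normal order): 6
already normal: no
first contracted redex: a beta-redex


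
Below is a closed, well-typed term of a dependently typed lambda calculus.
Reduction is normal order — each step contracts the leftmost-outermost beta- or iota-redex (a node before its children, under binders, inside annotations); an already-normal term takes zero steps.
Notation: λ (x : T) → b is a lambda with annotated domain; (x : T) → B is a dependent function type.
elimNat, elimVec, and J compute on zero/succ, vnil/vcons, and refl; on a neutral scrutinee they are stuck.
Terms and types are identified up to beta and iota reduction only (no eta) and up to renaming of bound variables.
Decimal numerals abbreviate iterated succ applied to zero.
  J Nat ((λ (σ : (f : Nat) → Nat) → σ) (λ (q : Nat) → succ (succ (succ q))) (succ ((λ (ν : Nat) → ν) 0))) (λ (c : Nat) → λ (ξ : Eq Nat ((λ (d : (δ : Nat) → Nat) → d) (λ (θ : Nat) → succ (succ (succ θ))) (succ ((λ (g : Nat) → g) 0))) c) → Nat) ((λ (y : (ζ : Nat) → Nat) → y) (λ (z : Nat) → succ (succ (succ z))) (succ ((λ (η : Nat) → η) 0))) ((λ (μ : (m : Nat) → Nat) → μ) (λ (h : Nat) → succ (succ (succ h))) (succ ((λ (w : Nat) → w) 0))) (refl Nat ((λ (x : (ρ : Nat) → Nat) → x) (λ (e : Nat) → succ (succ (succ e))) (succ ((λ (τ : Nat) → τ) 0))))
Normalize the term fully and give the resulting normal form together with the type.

reduced normal form:
  4
the term's type:
  Nat
observation: normalization takes exactly 4 steps under the normal-order strategy.


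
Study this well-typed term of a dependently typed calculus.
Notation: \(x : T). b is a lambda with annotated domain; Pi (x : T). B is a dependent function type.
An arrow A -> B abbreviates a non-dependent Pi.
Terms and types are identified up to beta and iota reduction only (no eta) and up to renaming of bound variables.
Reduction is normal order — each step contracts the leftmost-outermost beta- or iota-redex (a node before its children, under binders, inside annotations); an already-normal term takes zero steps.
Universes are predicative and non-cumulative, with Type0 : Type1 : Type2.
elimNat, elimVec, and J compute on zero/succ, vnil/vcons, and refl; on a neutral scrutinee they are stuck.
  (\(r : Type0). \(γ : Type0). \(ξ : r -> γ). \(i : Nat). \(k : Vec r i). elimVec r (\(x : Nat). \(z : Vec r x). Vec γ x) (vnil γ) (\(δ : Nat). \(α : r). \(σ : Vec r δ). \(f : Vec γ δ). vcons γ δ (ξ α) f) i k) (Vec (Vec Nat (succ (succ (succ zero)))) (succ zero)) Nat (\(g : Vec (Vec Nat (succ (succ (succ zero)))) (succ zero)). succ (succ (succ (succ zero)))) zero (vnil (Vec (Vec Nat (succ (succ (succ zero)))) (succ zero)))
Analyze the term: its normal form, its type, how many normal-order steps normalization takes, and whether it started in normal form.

reduced normal form:
  vnil Nat
type:
  Vec Nat zero
normal-order step count: 6
already normal: no
first redex: a beta-redex


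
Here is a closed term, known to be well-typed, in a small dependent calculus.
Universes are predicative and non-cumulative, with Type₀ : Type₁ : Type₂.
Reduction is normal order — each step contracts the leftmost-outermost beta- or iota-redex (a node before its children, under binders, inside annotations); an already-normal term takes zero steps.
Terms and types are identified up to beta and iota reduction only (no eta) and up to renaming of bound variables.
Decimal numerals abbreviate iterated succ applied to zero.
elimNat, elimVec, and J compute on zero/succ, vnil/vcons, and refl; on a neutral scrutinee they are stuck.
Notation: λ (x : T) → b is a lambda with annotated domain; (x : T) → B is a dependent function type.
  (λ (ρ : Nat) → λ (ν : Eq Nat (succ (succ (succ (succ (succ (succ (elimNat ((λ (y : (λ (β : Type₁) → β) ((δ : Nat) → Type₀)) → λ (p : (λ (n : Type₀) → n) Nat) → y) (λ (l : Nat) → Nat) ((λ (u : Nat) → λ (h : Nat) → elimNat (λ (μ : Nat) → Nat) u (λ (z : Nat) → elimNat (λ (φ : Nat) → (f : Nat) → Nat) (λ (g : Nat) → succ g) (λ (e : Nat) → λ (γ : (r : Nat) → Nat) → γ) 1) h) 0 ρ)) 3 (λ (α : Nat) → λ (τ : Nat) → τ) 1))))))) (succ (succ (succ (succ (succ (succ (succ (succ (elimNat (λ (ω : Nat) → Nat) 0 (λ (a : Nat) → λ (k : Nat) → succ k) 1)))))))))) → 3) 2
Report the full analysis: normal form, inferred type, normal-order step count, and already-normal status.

normal form:
  λ (ρ : Eq Nat 9 9) → 3
the term's type:
  (ρ : Eq Nat 9 9) → Nat
reduction steps (normal order): 9
started in normal form: no
first contracted redex: a beta-redex


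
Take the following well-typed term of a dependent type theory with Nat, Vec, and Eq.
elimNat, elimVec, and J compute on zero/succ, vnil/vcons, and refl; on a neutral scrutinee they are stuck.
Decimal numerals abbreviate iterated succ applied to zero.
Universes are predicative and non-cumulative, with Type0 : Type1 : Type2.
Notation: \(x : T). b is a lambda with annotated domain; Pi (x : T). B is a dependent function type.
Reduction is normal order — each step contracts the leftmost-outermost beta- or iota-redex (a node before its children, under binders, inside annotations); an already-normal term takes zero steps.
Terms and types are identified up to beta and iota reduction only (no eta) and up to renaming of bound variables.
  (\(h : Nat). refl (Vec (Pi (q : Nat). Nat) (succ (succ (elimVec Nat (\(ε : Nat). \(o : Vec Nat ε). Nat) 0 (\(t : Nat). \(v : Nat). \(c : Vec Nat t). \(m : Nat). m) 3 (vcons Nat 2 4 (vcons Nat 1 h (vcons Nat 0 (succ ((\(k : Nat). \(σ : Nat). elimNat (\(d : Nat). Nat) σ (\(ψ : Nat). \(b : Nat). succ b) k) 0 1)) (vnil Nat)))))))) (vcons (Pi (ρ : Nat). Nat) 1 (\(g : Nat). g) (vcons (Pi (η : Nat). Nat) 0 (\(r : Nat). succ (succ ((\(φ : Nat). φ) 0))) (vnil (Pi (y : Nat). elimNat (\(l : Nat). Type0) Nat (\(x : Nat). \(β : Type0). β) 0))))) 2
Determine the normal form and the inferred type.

resulting normal form:
  refl (Vec (Pi (h : Nat). Nat) 2) (vcons (Pi (q : Nat). Nat) 1 (\(ε : Nat). ε) (vcons (Pi (o : Nat). Nat) 0 (\(t : Nat). 2) (vnil (Pi (v : Nat). Nat))))
the term's type:
  Eq (Vec (Pi (h : Nat). Nat) 2) (vcons (Pi (q : Nat). Nat) 1 (\(ε : Nat). ε) (vcons (Pi (o : Nat). Nat) 0 (\(t : Nat). 2) (vnil (Pi (v : Nat). Nat)))) (vcons (Pi (c : Nat). Nat) 1 (\(m : Nat). m) (vcons (Pi (k : Nat). Nat) 0 (\(σ : Nat). 2) (vnil (Pi (d : Nat). Nat))))
observation: reduction starts at a beta-redex, and 19 normal-order steps reach the normal form.


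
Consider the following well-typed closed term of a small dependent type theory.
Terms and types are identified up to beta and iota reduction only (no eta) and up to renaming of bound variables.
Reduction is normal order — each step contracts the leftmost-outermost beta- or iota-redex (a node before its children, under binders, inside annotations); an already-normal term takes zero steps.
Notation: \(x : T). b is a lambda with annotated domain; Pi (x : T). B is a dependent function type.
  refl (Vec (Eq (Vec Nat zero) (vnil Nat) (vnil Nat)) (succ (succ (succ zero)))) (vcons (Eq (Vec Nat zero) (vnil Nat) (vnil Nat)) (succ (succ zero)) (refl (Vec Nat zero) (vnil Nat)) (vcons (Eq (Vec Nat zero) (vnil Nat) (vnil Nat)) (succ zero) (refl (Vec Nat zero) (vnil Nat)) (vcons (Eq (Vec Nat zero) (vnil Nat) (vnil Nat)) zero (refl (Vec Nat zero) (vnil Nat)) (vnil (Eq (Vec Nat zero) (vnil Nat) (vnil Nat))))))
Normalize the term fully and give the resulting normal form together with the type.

reduced normal form:
  refl (Vec (Eq (Vec Nat zero) (vnil Nat) (vnil Nat)) (succ (succ (succ zero)))) (vcons (Eq (Vec Nat zero) (vnil Nat) (vnil Nat)) (succ (succ zero)) (refl (Vec Nat zero) (vnil Nat)) (vcons (Eq (Vec Nat zero) (vnil Nat) (vnil Nat)) (succ zero) (refl (Vec Nat zero) (vnil Nat)) (vcons (Eq (Vec Nat zero) (vnil Nat) (vnil Nat)) zero (refl (Vec Nat zero) (vnil Nat)) (vnil (Eq (Vec Nat zero) (vnil Nat) (vnil Nat))))))
the term's type:
  Eq (Vec (Eq (Vec Nat zero) (vnil Nat) (vnil Nat)) (succ (succ (succ zero)))) (vcons (Eq (Vec Nat zero) (vnil Nat) (vnil Nat)) (succ (succ zero)) (refl (Vec Nat zero) (vnil Nat)) (vcons (Eq (Vec Nat zero) (vnil Nat) (vnil Nat)) (succ zero) (refl (Vec Nat zero) (vnil Nat)) (vcons (Eq (Vec Nat zero) (vnil Nat) (vnil Nat)) zero (refl (Vec Nat zero) (vnil Nat)) (vnil (Eq (Vec Nat zero) (vnil Nat) (vnil Nat)))))) (vcons (Eq (Vec Nat zero) (vnil Nat) (vnil Nat)) (succ (succ zero)) (refl (Vec Nat zero) (vnil Nat)) (vcons (Eq (Vec Nat zero) (vnil Nat) (vnil Nat)) (succ zero) (refl (Vec Nat zero) (vnil Nat)) (vcons (Eq (Vec Nat zero) (vnil Nat) (vnil Nat)) zero (refl (Vec Nat zero) (vnil Nat)) (vnil (Eq (Vec Nat zero) (vnil Nat) (vnil Nat))))))
observation: no redex remains anywhere in the term; it is its own normal form.


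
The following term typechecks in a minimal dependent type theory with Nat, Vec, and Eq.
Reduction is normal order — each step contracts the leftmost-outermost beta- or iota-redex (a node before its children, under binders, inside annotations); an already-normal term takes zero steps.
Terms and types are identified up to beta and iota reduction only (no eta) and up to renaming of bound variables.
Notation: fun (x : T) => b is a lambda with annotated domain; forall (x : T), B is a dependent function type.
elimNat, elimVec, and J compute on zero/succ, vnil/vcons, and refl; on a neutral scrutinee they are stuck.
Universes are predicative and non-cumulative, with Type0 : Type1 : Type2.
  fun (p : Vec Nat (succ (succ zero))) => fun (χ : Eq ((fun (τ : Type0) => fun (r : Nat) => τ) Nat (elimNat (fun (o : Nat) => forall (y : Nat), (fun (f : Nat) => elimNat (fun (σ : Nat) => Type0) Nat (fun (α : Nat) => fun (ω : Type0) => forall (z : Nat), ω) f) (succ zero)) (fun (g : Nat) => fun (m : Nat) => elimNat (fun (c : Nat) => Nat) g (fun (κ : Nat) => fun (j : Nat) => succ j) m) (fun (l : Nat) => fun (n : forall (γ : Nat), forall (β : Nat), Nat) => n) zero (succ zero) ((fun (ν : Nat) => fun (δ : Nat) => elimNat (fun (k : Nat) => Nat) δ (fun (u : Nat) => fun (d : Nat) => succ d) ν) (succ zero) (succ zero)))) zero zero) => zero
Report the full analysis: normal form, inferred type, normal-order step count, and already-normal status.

normal form:
  fun (p : Vec Nat (succ (succ zero))) => fun (χ : Eq Nat zero zero) => zero
inferred type:
  forall (p : Vec Nat (succ (succ zero))), forall (χ : Eq Nat zero zero), Nat
normal-order step count: 2
started in normal form: no
first redex: a beta-redex


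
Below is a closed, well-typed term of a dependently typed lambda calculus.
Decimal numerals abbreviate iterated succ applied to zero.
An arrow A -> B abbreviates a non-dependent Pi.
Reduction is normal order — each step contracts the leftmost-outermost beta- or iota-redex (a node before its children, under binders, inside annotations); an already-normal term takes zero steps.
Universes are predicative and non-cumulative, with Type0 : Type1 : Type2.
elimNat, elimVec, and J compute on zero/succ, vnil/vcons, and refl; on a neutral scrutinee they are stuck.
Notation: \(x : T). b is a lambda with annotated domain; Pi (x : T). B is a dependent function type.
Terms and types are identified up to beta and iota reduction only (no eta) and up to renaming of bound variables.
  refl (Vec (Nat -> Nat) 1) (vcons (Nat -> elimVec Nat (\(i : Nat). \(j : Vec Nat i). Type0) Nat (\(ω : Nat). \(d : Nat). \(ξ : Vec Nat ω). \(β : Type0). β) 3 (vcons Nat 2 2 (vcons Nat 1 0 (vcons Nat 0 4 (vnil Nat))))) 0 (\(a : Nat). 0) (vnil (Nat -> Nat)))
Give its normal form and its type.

resulting normal form:
  refl (Vec (Nat -> Nat) 1) (vcons (Nat -> Nat) 0 (\(i : Nat). 0) (vnil (Nat -> Nat)))
type:
  Eq (Vec (Nat -> Nat) 1) (vcons (Nat -> Nat) 0 (\(i : Nat). 0) (vnil (Nat -> Nat))) (vcons (Nat -> Nat) 0 (\(j : Nat). 0) (vnil (Nat -> Nat)))


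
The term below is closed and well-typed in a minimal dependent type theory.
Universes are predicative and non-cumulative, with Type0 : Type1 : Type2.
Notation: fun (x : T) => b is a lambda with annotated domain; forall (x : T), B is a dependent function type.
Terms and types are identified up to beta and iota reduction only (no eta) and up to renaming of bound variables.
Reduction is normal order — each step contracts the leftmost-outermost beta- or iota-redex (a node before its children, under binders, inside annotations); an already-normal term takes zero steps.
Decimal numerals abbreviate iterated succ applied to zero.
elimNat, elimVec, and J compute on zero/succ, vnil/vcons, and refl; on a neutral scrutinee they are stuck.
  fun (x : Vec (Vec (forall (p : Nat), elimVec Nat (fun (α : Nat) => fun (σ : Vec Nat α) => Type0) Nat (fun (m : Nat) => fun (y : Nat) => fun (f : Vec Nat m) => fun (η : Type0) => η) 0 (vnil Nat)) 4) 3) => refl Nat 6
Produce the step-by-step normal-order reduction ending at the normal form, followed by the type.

normal-order reduction sequence:
  fun (x : Vec (Vec (forall (p : Nat), elimVec Nat (fun (α : Nat) => fun (σ : Vec Nat α) => Type0) Nat (fun (m : Nat) => fun (y : Nat) => fun (f : Vec Nat m) => fun (η : Type0) => η) 0 (vnil Nat)) 4) 3) => refl Nat 6
  ~> fun (x : Vec (Vec (forall (p : Nat), Nat) 4) 3) => refl Nat 6
type:
  forall (x : Vec (Vec (forall (p : Nat), Nat) 4) 3), Eq Nat 6 6


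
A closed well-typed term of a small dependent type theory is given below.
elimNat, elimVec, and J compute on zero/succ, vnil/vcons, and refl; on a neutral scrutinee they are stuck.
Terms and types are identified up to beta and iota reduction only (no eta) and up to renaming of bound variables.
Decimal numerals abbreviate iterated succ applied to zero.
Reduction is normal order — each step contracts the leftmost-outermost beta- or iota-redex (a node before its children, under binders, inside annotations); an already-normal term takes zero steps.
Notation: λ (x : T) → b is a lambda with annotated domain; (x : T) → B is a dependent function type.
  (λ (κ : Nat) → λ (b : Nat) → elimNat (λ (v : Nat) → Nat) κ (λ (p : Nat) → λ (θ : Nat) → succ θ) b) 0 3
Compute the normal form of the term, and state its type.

resulting normal form:
  3
inferred type:
  Nat


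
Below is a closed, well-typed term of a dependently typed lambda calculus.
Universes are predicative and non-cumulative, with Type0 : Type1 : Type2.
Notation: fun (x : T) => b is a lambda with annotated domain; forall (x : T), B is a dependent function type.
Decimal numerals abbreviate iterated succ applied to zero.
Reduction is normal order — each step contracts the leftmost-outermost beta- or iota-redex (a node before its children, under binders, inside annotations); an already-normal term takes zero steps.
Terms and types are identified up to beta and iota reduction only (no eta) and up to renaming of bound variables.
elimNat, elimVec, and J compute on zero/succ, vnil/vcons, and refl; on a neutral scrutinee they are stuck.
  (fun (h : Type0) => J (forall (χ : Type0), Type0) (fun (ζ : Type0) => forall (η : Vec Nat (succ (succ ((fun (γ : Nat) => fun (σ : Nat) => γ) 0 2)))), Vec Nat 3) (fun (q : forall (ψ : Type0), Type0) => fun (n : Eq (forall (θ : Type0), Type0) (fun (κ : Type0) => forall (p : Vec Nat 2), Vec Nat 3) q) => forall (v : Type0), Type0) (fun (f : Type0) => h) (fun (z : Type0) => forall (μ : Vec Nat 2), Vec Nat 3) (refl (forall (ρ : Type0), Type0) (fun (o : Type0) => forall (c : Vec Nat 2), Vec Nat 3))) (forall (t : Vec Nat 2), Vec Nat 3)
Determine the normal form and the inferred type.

resulting normal form:
  fun (h : Type0) => forall (χ : Vec Nat 2), Vec Nat 3
type:
  forall (h : Type0), Type0
observation: reduction starts at a beta-redex, and 2 normal-order steps reach the normal form.


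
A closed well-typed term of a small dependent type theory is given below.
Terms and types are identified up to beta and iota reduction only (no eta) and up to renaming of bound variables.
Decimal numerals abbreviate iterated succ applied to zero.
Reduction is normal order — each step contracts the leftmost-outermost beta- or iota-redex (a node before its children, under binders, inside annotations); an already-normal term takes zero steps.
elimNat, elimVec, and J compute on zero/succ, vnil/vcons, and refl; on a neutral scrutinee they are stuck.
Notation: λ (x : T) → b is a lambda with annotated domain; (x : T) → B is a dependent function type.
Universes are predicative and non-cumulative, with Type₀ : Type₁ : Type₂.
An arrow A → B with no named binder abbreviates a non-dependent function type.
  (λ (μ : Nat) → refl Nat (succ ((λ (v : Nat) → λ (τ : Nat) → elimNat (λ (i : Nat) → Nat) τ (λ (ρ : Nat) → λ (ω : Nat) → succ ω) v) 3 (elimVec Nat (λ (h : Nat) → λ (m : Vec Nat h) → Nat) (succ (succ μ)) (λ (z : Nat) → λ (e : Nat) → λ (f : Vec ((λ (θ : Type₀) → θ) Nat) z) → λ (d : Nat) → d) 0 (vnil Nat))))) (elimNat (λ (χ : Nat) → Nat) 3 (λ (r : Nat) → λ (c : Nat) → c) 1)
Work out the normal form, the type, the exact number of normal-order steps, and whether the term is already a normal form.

resulting normal form:
  refl Nat 9
inferred type:
  Eq Nat 9 9
normal-order step count: 18
started in normal form: no
first contracted redex: a beta-redex


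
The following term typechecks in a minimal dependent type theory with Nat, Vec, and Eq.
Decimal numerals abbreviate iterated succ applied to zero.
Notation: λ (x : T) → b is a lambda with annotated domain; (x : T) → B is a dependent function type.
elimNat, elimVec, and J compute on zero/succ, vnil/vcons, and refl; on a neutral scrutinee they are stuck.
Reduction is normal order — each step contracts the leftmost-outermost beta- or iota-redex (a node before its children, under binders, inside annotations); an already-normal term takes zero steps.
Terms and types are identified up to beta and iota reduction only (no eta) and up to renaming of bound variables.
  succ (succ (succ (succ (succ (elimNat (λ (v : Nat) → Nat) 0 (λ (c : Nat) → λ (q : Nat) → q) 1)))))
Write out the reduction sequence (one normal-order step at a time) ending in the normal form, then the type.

normal-order reduction sequence:
  succ (succ (succ (succ (succ (elimNat (λ (v : Nat) → Nat) 0 (λ (c : Nat) → λ (q : Nat) → q) 1)))))
  ~> succ (succ (succ (succ (succ ((λ (v : Nat) → λ (c : Nat) → c) 0 (elimNat (λ (q : Nat) → Nat) 0 (λ (r : Nat) → λ (n : Nat) → n) 0))))))
  ~> succ (succ (succ (succ (succ ((λ (v : Nat) → v) (elimNat (λ (c : Nat) → Nat) 0 (λ (q : Nat) → λ (r : Nat) → r) 0))))))
  ~> succ (succ (succ (succ (succ (elimNat (λ (v : Nat) → Nat) 0 (λ (c : Nat) → λ (q : Nat) → q) 0)))))
  ~> 5
the term's type:
  Nat


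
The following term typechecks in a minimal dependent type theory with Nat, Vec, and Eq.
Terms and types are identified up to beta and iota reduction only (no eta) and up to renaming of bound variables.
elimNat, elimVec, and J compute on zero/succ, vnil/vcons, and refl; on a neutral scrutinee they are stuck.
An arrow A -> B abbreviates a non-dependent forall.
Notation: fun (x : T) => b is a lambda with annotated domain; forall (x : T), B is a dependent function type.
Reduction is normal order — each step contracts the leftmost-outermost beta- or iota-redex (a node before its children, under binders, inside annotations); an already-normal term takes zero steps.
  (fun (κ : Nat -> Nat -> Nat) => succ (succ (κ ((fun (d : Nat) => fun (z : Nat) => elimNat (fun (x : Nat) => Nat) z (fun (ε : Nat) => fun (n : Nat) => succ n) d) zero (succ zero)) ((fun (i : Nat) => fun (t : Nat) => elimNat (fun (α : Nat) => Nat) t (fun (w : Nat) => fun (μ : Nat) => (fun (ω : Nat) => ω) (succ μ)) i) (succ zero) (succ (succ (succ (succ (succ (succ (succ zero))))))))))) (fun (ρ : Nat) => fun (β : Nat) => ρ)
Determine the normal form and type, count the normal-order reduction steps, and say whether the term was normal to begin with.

reduced normal form:
  succ (succ (succ zero))
type:
  Nat
reduction steps (normal order): 6
term was already normal: no
first contracted redex: a beta-redex


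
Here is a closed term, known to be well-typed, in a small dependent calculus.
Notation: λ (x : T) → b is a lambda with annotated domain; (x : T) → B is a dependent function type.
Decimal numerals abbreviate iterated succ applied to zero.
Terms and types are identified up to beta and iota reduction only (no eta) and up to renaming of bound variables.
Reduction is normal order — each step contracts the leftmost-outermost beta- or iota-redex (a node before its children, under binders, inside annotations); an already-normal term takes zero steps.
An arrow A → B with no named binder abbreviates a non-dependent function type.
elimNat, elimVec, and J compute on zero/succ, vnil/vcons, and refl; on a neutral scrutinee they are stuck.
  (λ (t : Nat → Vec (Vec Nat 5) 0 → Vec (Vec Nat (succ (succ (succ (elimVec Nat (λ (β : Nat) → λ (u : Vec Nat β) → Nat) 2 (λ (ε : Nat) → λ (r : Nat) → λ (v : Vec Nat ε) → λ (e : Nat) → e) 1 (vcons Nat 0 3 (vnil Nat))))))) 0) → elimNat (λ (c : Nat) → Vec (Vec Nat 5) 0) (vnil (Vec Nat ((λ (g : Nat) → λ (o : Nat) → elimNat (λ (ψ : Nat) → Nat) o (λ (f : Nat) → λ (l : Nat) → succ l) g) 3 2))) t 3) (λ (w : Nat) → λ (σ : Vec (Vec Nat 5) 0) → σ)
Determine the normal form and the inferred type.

resulting normal form:
  vnil (Vec Nat 5)
inferred type:
  Vec (Vec Nat 5) 0
observation: the term reaches its normal form after 23 normal-order steps.


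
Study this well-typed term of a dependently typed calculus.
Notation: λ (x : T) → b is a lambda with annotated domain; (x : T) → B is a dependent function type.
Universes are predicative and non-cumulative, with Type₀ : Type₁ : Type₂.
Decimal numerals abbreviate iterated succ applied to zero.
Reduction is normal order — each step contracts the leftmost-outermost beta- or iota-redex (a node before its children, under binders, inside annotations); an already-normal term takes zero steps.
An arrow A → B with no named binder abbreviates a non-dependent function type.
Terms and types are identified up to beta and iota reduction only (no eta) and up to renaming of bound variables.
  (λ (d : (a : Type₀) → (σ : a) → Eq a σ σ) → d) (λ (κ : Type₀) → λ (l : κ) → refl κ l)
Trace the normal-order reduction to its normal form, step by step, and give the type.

normal-order reduction sequence:
  (λ (d : (a : Type₀) → (σ : a) → Eq a σ σ) → d) (λ (κ : Type₀) → λ (l : κ) → refl κ l)
  ~> λ (d : Type₀) → λ (a : d) → refl d a
inferred type:
  (d : Type₀) → (a : d) → Eq d a a


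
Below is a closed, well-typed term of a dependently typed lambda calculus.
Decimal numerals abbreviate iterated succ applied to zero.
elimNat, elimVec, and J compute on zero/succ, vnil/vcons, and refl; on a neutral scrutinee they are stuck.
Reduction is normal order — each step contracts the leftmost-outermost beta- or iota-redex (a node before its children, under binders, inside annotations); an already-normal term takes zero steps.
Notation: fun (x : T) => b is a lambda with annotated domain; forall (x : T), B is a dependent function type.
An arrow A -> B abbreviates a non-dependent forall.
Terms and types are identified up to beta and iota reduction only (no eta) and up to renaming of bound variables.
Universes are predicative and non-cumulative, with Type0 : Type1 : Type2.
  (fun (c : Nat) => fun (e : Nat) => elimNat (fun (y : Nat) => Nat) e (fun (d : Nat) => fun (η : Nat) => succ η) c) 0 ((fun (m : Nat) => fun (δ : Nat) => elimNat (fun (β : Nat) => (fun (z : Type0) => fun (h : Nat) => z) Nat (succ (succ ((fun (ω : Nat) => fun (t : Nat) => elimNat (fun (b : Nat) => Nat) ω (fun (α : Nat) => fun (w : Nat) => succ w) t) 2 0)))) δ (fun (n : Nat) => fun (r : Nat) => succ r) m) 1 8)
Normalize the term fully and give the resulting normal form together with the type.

normal form:
  9
inferred type:
  Nat


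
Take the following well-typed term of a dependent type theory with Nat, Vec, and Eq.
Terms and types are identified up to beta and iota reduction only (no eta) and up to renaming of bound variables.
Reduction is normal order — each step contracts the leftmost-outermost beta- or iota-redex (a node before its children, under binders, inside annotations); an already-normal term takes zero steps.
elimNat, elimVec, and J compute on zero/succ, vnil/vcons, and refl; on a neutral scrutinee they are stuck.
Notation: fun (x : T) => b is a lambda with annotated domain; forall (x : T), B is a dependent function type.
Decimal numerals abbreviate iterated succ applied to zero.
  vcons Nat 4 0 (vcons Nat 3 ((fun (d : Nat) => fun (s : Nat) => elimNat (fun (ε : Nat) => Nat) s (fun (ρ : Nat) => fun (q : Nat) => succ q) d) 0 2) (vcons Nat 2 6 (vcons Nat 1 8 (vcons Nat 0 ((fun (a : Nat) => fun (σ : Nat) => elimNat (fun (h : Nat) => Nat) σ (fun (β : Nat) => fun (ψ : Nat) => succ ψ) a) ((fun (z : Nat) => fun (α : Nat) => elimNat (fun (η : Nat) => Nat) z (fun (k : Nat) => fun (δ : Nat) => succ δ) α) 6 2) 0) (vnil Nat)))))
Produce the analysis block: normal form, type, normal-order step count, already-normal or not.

resulting normal form:
  vcons Nat 4 0 (vcons Nat 3 2 (vcons Nat 2 6 (vcons Nat 1 8 (vcons Nat 0 8 (vnil Nat)))))
inferred type:
  Vec Nat 5
normal-order step count: 39
term was already normal: no
first contracted redex: a beta-redex


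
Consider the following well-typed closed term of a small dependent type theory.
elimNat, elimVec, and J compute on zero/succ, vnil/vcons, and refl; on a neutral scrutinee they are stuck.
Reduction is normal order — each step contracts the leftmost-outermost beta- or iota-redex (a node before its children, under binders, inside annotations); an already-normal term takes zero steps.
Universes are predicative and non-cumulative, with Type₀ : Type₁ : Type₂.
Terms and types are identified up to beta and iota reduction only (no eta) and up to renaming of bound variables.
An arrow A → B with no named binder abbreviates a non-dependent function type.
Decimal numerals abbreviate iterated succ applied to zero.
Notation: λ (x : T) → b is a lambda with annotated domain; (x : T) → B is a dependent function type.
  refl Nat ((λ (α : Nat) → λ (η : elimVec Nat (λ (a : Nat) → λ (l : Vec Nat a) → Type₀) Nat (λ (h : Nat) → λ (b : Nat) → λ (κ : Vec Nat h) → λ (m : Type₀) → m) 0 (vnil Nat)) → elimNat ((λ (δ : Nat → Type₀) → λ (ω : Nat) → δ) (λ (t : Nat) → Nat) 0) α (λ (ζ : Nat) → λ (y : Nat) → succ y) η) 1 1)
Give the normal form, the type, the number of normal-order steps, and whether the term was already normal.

resulting normal form:
  refl Nat 2
the term's type:
  Eq Nat 2 2
normal-order step count: 6
already normal: no
first contracted redex: a beta-redex


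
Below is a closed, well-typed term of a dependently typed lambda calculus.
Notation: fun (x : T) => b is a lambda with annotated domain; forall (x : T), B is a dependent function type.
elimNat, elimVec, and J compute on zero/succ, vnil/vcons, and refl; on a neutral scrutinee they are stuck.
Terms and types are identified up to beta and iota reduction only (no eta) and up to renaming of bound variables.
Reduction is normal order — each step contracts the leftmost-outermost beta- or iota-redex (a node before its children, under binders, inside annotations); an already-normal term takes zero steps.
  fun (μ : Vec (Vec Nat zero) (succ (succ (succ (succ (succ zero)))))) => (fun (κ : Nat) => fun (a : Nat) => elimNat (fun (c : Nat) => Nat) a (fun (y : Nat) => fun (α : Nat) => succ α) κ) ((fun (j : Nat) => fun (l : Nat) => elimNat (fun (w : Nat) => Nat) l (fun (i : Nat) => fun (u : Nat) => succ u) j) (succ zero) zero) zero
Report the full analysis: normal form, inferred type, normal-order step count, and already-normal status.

normal form:
  fun (μ : Vec (Vec Nat zero) (succ (succ (succ (succ (succ zero)))))) => succ zero
type:
  forall (μ : Vec (Vec Nat zero) (succ (succ (succ (succ (succ zero)))))), Nat
reduction steps (normal order): 12
term was already normal: no
first redex: a beta-redex


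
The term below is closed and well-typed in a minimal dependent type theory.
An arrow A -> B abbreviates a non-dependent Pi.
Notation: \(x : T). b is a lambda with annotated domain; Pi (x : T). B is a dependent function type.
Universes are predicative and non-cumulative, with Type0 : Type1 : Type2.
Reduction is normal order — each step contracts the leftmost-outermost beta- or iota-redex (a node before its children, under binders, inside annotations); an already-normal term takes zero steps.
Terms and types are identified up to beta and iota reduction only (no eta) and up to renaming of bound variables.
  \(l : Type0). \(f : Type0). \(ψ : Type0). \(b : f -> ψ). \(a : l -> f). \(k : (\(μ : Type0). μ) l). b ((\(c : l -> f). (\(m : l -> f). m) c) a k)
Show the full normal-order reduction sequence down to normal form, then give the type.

normal-order reduction sequence:
  \(l : Type0). \(f : Type0). \(ψ : Type0). \(b : f -> ψ). \(a : l -> f). \(k : (\(μ : Type0). μ) l). b ((\(c : l -> f). (\(m : l -> f). m) c) a k)
  ~> \(l : Type0). \(f : Type0). \(ψ : Type0). \(b : f -> ψ). \(a : l -> f). \(k : l). b ((\(μ : l -> f). (\(c : l -> f). c) μ) a k)
  ~> \(l : Type0). \(f : Type0). \(ψ : Type0). \(b : f -> ψ). \(a : l -> f). \(k : l). b ((\(μ : l -> f). μ) a k)
  ~> \(l : Type0). \(f : Type0). \(ψ : Type0). \(b : f -> ψ). \(a : l -> f). \(k : l). b (a k)
type:
  Pi (l : Type0). Pi (f : Type0). Pi (ψ : Type0). (f -> ψ) -> (l -> f) -> l -> ψ


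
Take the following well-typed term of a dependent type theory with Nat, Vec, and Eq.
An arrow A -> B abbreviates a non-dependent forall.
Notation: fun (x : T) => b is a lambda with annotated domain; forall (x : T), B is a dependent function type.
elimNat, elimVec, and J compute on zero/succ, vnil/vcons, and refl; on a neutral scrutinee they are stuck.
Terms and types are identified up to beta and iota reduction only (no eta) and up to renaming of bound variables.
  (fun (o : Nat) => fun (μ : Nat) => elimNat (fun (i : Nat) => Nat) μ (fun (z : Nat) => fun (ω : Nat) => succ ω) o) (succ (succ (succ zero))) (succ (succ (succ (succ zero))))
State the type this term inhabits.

type:
  Nat


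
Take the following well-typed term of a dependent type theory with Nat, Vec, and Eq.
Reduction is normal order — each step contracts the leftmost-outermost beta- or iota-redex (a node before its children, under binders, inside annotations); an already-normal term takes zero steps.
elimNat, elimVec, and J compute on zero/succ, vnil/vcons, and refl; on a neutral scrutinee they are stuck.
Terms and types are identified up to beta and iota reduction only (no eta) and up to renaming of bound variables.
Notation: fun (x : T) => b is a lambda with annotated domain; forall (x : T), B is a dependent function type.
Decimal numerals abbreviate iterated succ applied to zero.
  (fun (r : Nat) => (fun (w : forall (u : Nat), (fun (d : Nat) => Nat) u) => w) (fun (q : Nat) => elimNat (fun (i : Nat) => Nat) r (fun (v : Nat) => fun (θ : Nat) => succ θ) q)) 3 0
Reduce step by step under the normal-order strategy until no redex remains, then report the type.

normal-order reduction:
  (fun (r : Nat) => (fun (w : forall (u : Nat), (fun (d : Nat) => Nat) u) => w) (fun (q : Nat) => elimNat (fun (i : Nat) => Nat) r (fun (v : Nat) => fun (θ : Nat) => succ θ) q)) 3 0
  ~> (fun (r : forall (w : Nat), (fun (u : Nat) => Nat) w) => r) (fun (d : Nat) => elimNat (fun (q : Nat) => Nat) 3 (fun (i : Nat) => fun (v : Nat) => succ v) d) 0
  ~> (fun (r : Nat) => elimNat (fun (w : Nat) => Nat) 3 (fun (u : Nat) => fun (d : Nat) => succ d) r) 0
  ~> elimNat (fun (r : Nat) => Nat) 3 (fun (w : Nat) => fun (u : Nat) => succ u) 0
  ~> 3
inferred type:
  Nat


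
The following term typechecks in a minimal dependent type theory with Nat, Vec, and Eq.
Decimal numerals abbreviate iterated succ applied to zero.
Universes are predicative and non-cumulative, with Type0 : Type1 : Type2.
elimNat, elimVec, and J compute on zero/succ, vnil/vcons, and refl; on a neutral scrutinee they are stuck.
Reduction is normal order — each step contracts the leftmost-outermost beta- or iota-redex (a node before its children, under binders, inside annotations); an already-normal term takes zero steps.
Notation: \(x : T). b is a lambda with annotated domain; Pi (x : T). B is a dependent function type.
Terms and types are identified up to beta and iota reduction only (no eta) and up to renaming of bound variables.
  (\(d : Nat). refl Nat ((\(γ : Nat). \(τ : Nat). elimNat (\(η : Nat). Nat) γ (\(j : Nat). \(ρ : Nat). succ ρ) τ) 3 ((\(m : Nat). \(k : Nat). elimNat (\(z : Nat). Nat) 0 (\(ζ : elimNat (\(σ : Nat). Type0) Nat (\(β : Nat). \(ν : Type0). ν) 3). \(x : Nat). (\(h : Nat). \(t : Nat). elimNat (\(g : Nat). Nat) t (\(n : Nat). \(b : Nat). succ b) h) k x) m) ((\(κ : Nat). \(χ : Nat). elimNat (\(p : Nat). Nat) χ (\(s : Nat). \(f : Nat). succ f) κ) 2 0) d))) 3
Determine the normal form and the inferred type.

reduced normal form:
  refl Nat 9
the term's type:
  Eq Nat 9 9
observation: 62 normal-order steps normalize the term, beginning with a beta-redex.


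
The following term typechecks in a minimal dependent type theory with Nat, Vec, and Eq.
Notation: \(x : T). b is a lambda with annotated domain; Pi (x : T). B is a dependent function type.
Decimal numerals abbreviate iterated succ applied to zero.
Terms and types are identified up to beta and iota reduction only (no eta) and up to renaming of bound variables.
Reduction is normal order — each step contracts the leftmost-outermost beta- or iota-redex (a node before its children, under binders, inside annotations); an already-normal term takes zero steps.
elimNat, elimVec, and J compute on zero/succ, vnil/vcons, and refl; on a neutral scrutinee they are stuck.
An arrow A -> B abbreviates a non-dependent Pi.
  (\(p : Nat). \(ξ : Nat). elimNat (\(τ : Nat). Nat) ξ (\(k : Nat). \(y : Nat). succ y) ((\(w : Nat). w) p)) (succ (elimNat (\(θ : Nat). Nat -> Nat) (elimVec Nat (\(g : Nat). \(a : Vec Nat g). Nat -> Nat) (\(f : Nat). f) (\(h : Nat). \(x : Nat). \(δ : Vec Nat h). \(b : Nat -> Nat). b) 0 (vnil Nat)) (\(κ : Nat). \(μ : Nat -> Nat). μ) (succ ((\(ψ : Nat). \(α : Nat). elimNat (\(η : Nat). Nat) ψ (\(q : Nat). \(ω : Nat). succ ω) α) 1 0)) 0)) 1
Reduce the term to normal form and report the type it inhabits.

reduced normal form:
  2
inferred type:
  Nat
observation: contracting a beta-redex first, the term normalizes in 19 steps.


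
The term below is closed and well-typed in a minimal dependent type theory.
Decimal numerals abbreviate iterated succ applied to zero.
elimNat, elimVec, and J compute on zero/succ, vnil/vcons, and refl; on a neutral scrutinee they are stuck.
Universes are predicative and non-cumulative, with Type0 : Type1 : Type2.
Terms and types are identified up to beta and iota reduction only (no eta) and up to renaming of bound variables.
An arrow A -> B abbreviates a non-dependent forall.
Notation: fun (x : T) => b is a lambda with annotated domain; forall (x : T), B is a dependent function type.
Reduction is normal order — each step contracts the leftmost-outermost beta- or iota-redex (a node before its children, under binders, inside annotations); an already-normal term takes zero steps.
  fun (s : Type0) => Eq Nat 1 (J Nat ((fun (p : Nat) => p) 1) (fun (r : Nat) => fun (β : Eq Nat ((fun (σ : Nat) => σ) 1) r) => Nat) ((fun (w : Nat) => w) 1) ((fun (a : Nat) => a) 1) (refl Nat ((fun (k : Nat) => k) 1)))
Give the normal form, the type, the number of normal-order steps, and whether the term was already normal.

resulting normal form:
  fun (s : Type0) => Eq Nat 1 1
type:
  Type0 -> Type0
reduction steps (normal order): 2
already normal: no
first redex: a J iota-redex


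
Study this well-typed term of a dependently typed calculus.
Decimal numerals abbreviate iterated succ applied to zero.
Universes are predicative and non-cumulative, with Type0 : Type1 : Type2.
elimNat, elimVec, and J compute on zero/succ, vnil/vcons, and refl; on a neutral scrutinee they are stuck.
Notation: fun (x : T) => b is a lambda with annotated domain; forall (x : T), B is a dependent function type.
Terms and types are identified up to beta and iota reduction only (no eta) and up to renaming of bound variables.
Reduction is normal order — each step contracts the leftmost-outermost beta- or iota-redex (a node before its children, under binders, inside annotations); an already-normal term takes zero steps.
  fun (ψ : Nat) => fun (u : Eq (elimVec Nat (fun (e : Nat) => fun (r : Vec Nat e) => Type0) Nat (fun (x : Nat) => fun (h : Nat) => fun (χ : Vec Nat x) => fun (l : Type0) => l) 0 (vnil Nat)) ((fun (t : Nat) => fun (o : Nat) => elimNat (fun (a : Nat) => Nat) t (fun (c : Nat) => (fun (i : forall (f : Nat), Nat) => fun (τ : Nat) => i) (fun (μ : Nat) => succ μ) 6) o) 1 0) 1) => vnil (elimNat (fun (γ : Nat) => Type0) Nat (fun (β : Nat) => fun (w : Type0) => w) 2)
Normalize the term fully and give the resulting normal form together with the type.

resulting normal form:
  fun (ψ : Nat) => fun (u : Eq Nat 1 1) => vnil Nat
inferred type:
  forall (ψ : Nat), forall (u : Eq Nat 1 1), Vec Nat 0


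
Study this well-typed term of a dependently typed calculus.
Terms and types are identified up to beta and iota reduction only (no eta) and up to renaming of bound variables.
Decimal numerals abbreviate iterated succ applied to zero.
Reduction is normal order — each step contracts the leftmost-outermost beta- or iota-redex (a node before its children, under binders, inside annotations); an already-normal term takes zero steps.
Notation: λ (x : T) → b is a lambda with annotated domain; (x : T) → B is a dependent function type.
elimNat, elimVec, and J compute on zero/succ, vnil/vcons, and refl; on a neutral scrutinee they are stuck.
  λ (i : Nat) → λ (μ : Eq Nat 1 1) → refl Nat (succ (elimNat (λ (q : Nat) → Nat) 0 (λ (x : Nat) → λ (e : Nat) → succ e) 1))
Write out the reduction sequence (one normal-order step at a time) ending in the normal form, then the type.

reduction (normal order):
  λ (i : Nat) → λ (μ : Eq Nat 1 1) → refl Nat (succ (elimNat (λ (q : Nat) → Nat) 0 (λ (x : Nat) → λ (e : Nat) → succ e) 1))
  ~> λ (i : Nat) → λ (μ : Eq Nat 1 1) → refl Nat (succ ((λ (q : Nat) → λ (x : Nat) → succ x) 0 (elimNat (λ (e : Nat) → Nat) 0 (λ (f : Nat) → λ (u : Nat) → succ u) 0)))
  ~> λ (i : Nat) → λ (μ : Eq Nat 1 1) → refl Nat (succ ((λ (q : Nat) → succ q) (elimNat (λ (x : Nat) → Nat) 0 (λ (e : Nat) → λ (f : Nat) → succ f) 0)))
  ~> λ (i : Nat) → λ (μ : Eq Nat 1 1) → refl Nat (succ (succ (elimNat (λ (q : Nat) → Nat) 0 (λ (x : Nat) → λ (e : Nat) → succ e) 0)))
  ~> λ (i : Nat) → λ (μ : Eq Nat 1 1) → refl Nat 2
type:
  (i : Nat) → (μ : Eq Nat 1 1) → Eq Nat 2 2
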